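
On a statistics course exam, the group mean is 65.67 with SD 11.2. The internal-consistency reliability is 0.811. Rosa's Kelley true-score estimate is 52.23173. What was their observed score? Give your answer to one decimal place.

49.1

T̂ = ρX + (1 − ρ)μ  ⇒  X = (T̂ − (1 − ρ)μ) / ρ
X = (52.23173 − 0.189 × 65.67) / 0.811 = (52.23173 − 12.41163) / 0.811 = 39.82010 / 0.811 = 49.100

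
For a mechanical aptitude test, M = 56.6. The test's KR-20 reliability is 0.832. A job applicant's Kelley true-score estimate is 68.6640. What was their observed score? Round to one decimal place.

T̂ = ρX + (1 − ρ)μ  ⇒  X = (T̂ − (1 − ρ)μ) / ρ
X = (68.6640 − 0.168 × 56.6) / 0.832 = (68.6640 − 9.5088) / 0.832 = 59.1552 / 0.832 = 71.100

71.1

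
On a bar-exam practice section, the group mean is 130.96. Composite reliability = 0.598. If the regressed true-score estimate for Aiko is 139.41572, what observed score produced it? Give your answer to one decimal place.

145.1

T̂ = ρX + (1 − ρ)μ  ⇒  X = (T̂ − (1 − ρ)μ) / ρ
X = (139.41572 − 0.402 × 130.96) / 0.598 = (139.41572 − 52.64592) / 0.598 = 86.76980 / 0.598 = 145.100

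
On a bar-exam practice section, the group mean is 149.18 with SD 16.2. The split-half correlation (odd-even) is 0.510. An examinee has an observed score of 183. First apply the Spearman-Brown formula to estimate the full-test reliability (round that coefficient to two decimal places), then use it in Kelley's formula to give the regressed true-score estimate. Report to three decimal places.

172.178

Spearman-Brown: ρ = 2r/(1 + r) = 2(0.510)/(1 + 0.510) = 1.0200/1.510 = 0.6755 → 0.68
T̂ = 0.68(183) + 0.32(149.18) = 124.44 + 47.7376 = 172.1776 → 172.178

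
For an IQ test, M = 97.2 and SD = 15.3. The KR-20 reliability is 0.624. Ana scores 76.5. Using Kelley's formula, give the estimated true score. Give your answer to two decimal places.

Regress the observed score toward the mean by the unreliability: T̂ = 0.624·76.5 + 0.376·97.2 = 47.7360 + 36.5472 = 84.283.

84.28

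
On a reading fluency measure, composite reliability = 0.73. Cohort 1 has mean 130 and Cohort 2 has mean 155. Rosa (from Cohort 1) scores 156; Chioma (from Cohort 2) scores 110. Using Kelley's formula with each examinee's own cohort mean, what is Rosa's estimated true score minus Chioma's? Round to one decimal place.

T̂_Rosa = 0.73(156) + 0.27(130) = 148.980
T̂_Chioma = 0.73(110) + 0.27(155) = 122.150
Difference = 148.980 − 122.150 = 26.830

26.8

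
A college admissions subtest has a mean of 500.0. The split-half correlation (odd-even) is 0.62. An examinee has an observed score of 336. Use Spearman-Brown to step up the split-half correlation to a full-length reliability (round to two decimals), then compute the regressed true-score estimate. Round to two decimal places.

373.72

Spearman-Brown: ρ = 2r/(1 + r) = 2(0.62)/(1 + 0.62) = 1.240/1.62 = 0.7654 → 0.77
T̂ = 0.77(336) + 0.23(500.0) = 258.72 + 115.000 = 373.720 → 373.72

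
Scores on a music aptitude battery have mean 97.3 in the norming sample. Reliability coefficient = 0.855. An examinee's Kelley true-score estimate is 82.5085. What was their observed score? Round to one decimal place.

80.0

T̂ = ρX + (1 − ρ)μ  ⇒  X = (T̂ − (1 − ρ)μ) / ρ
X = (82.5085 − 0.145 × 97.3) / 0.855 = (82.5085 − 14.1085) / 0.855 = 68.4000 / 0.855 = 80.000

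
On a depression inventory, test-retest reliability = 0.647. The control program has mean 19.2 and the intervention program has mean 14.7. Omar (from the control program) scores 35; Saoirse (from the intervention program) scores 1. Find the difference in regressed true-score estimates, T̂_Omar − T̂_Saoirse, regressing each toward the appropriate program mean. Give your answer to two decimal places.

23.59

T̂_Omar = 0.647(35) + 0.353(19.2) = 29.4226
T̂_Saoirse = 0.647(1) + 0.353(14.7) = 5.8361
Difference = 29.4226 − 5.8361 = 23.5865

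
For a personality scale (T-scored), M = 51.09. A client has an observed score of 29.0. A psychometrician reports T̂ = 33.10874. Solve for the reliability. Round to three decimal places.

0.814

T̂ = ρX + (1 − ρ)μ  ⇒  T̂ − μ = ρ(X − μ)
ρ = (T̂ − μ)/(X − μ) = (33.10874 − 51.09) / (29.0 − 51.09) = -17.98126 / -22.09 = 0.81400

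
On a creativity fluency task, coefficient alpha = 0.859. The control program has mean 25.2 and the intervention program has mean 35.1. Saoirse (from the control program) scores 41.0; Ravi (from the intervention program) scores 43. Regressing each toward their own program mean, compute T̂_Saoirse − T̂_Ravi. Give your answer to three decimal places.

-3.114

T̂_Saoirse = 0.859(41.0) + 0.141(25.2) = 38.77220
T̂_Ravi = 0.859(43) + 0.141(35.1) = 41.88610
Difference = 38.77220 − 41.88610 = -3.11390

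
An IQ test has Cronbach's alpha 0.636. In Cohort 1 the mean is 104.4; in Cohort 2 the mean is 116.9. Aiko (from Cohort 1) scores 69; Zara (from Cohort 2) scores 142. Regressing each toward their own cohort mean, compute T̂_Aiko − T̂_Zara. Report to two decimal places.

-50.98

T̂_Aiko = 0.636(69) + 0.364(104.4) = 81.8856
T̂_Zara = 0.636(142) + 0.364(116.9) = 132.8636
Difference = 81.8856 − 132.8636 = -50.9780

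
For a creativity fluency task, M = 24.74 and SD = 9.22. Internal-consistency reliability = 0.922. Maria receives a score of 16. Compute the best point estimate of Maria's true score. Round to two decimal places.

T̂ = ρX + (1 − ρ)μ
  = 0.922 × 16 + 0.078 × 24.74
  = 14.752 + 1.92972
  = 16.682
  ≈ 16.68

16.68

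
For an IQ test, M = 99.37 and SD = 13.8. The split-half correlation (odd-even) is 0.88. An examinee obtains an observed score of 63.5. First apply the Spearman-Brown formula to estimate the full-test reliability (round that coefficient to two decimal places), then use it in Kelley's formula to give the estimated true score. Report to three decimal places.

Spearman-Brown: ρ = 2r/(1 + r) = 2(0.88)/(1 + 0.88) = 1.760/1.88 = 0.9362 → 0.94
Weight the observed score by reliability and the mean by (1 − reliability): T̂ = 0.94·63.5 + 0.06·99.37 = 59.690 + 5.9622 = 65.6522.

65.652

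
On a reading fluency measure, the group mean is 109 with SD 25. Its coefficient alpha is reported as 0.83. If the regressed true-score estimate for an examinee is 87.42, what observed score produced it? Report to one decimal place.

83.0

T̂ = ρX + (1 − ρ)μ  ⇒  X = (T̂ − (1 − ρ)μ) / ρ
X = (87.42 − 0.17 × 109) / 0.83 = (87.42 − 18.53) / 0.83 = 68.89 / 0.83 = 83.000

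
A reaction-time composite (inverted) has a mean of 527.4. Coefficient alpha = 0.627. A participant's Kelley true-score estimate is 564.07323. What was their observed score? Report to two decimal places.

T̂ = ρX + (1 − ρ)μ  ⇒  X = (T̂ − (1 − ρ)μ) / ρ
X = (564.07323 − 0.373 × 527.4) / 0.627 = (564.07323 − 196.7202) / 0.627 = 367.35303 / 0.627 = 585.8900

585.89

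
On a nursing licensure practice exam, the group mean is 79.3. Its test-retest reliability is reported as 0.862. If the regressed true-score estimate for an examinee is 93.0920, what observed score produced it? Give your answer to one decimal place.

95.3

T̂ = ρX + (1 − ρ)μ  ⇒  X = (T̂ − (1 − ρ)μ) / ρ
X = (93.0920 − 0.138 × 79.3) / 0.862 = (93.0920 − 10.9434) / 0.862 = 82.1486 / 0.862 = 95.300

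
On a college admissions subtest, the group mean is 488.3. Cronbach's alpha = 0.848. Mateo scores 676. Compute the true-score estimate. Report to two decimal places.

647.47

T̂ = 0.848(676) + 0.152(488.3) = 573.248 + 74.2216 = 647.470 → 647.47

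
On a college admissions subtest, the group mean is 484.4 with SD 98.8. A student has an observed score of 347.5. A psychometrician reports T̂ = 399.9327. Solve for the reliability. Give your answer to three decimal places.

0.617

T̂ = ρX + (1 − ρ)μ  ⇒  T̂ − μ = ρ(X − μ)
ρ = (T̂ − μ)/(X − μ) = (399.9327 − 484.4) / (347.5 − 484.4) = -84.4673 / -136.9 = 0.61700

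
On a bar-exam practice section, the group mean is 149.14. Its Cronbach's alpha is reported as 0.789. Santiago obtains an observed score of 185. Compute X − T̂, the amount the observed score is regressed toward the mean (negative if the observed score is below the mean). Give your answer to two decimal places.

7.57

Regress the observed score toward the mean by the unreliability: T̂ = 0.789·185 + 0.211·149.14 = 145.965 + 31.46854 = 177.4335.
X − T̂ = 185 − 177.434 = 7.566 → 7.57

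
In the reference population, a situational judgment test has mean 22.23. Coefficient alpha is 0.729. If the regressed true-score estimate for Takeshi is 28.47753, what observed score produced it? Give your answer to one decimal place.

T̂ = ρX + (1 − ρ)μ  ⇒  X = (T̂ − (1 − ρ)μ) / ρ
X = (28.47753 − 0.271 × 22.23) / 0.729 = (28.47753 − 6.02433) / 0.729 = 22.45320 / 0.729 = 30.800

30.8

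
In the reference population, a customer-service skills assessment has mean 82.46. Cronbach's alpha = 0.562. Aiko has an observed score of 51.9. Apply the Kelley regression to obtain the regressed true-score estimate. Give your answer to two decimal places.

Kelley's formula gives T̂ = 0.562·51.9 + 0.438·82.46 = 29.1678 + 36.11748 = 65.285.

65.29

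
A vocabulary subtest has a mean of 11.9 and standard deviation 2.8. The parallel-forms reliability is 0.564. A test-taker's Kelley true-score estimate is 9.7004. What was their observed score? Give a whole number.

8

T̂ = ρX + (1 − ρ)μ  ⇒  X = (T̂ − (1 − ρ)μ) / ρ
X = (9.7004 − 0.436 × 11.9) / 0.564 = (9.7004 − 5.1884) / 0.564 = 4.5120 / 0.564 = 8.00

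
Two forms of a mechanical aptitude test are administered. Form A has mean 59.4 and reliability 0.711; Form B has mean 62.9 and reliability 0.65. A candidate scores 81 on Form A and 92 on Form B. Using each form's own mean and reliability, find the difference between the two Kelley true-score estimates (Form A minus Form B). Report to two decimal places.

T̂_A = 0.711(81) + 0.289(59.4) = 74.7576
T̂_B = 0.65(92) + 0.35(62.9) = 81.8150
T̂_A − T̂_B = -7.0574

-7.06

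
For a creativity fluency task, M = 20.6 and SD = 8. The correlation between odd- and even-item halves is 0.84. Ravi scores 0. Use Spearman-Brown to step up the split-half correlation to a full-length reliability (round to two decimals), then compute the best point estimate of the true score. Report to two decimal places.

1.85

Spearman-Brown: ρ = 2r/(1 + r) = 2(0.84)/(1 + 0.84) = 1.680/1.84 = 0.9130 → 0.91
Kelley's formula gives T̂ = 0.91·0 + 0.09·20.6 = 0.00 + 1.854 = 1.854.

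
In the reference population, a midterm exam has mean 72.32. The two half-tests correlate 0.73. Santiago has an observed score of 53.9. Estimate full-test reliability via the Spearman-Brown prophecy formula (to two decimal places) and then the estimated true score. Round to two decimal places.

Spearman-Brown: ρ = 2r/(1 + r) = 2(0.73)/(1 + 0.73) = 1.460/1.73 = 0.8439 → 0.84
Weight the observed score by reliability and the mean by (1 − reliability): T̂ = 0.84·53.9 + 0.16·72.32 = 45.276 + 11.5712 = 56.847.

56.85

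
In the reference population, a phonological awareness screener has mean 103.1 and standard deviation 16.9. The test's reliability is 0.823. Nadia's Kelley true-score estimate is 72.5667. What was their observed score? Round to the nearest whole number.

T̂ = ρX + (1 − ρ)μ  ⇒  X = (T̂ − (1 − ρ)μ) / ρ
X = (72.5667 − 0.177 × 103.1) / 0.823 = (72.5667 − 18.2487) / 0.823 = 54.3180 / 0.823 = 66.00

66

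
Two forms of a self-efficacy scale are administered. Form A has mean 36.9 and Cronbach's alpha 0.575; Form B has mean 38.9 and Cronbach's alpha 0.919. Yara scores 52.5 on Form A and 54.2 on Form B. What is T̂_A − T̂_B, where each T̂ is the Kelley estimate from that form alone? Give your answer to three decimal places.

T̂_A = 0.575(52.5) + 0.425(36.9) = 45.87000
T̂_B = 0.919(54.2) + 0.081(38.9) = 52.96070
T̂_A − T̂_B = -7.09070

-7.091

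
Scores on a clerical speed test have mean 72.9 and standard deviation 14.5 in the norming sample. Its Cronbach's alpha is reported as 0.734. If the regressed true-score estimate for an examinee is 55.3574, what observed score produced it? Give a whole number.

T̂ = ρX + (1 − ρ)μ  ⇒  X = (T̂ − (1 − ρ)μ) / ρ
X = (55.3574 − 0.266 × 72.9) / 0.734 = (55.3574 − 19.3914) / 0.734 = 35.9660 / 0.734 = 49.00

49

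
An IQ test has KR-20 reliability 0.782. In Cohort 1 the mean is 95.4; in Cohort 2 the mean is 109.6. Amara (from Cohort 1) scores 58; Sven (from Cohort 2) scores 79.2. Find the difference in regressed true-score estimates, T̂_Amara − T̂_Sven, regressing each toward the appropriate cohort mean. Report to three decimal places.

T̂_Amara = 0.782(58) + 0.218(95.4) = 66.15320
T̂_Sven = 0.782(79.2) + 0.218(109.6) = 85.82720
Difference = 66.15320 − 85.82720 = -19.67400

-19.674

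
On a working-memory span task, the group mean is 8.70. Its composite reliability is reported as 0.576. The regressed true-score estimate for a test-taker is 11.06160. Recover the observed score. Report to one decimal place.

12.8

T̂ = ρX + (1 − ρ)μ  ⇒  X = (T̂ − (1 − ρ)μ) / ρ
X = (11.06160 − 0.424 × 8.70) / 0.576 = (11.06160 − 3.68880) / 0.576 = 7.37280 / 0.576 = 12.800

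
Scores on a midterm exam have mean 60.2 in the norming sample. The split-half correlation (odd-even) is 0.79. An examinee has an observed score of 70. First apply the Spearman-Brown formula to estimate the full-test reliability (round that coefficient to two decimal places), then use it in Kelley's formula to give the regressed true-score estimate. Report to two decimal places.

Spearman-Brown: ρ = 2r/(1 + r) = 2(0.79)/(1 + 0.79) = 1.580/1.79 = 0.8827 → 0.88
T̂ = 0.88(70) + 0.12(60.2) = 61.60 + 7.224 = 68.824 → 68.82

68.82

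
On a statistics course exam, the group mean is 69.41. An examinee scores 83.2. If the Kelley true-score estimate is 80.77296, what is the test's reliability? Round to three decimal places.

T̂ = ρX + (1 − ρ)μ  ⇒  T̂ − μ = ρ(X − μ)
ρ = (T̂ − μ)/(X − μ) = (80.77296 − 69.41) / (83.2 − 69.41) = 11.36296 / 13.79 = 0.82400

0.824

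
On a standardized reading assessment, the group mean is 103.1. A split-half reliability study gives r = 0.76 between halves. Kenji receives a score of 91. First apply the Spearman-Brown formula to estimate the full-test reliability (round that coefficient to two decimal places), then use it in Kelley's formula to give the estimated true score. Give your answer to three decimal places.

Spearman-Brown: ρ = 2r/(1 + r) = 2(0.76)/(1 + 0.76) = 1.520/1.76 = 0.8636 → 0.86
T̂ = 0.86(91) + 0.14(103.1) = 78.26 + 14.434 = 92.6940 → 92.694

92.694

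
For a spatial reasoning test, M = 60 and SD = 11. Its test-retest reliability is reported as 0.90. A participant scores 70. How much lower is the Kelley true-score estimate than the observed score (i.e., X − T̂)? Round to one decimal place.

T̂ = ρX + (1 − ρ)μ
  = 0.90 × 70 + 0.10 × 60
  = 63.00 + 6.00
  = 69.000
  ≈ 69.00
X − T̂ = 70 − 69.00 = 1.00 → 1.0

1.0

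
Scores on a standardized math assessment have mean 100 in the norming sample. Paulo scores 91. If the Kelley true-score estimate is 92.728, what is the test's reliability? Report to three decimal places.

T̂ = ρX + (1 − ρ)μ  ⇒  T̂ − μ = ρ(X − μ)
ρ = (T̂ − μ)/(X − μ) = (92.728 − 100) / (91 − 100) = -7.272 / -9.0 = 0.80800

0.808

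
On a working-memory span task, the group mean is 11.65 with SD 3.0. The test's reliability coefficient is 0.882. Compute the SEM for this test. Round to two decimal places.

SEM = SD · √(1 − ρ) = 3.0 × √0.118 = 3.0 × 0.3435 = 1.031

1.03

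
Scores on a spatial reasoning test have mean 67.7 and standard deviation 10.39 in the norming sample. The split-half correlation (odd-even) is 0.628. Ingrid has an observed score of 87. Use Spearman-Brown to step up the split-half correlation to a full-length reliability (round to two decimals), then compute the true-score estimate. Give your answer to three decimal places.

Spearman-Brown: ρ = 2r/(1 + r) = 2(0.628)/(1 + 0.628) = 1.2560/1.628 = 0.7715 → 0.77
Weight the observed score by reliability and the mean by (1 − reliability): T̂ = 0.77·87 + 0.23·67.7 = 66.99 + 15.571 = 82.5610.

82.561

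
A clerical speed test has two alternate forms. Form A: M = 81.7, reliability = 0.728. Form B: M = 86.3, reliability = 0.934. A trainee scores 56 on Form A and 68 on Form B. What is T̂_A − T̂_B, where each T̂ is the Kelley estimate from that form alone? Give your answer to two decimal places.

T̂_A = 0.728(56) + 0.272(81.7) = 62.9904
T̂_B = 0.934(68) + 0.066(86.3) = 69.2078
T̂_A − T̂_B = -6.2174

-6.22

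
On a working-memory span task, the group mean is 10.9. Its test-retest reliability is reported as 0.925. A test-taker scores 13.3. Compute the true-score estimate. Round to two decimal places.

13.12

T̂ = ρX + (1 − ρ)μ
  = 0.925 × 13.3 + 0.075 × 10.9
  = 12.3025 + 0.8175
  = 13.120
  ≈ 13.12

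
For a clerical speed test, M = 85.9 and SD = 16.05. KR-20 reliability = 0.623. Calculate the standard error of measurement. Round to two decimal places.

SEM = SD · √(1 − ρ) = 16.05 × √0.377 = 16.05 × 0.6140 = 9.855

9.85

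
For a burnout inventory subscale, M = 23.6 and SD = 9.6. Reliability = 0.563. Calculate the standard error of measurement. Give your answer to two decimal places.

SEM = SD · √(1 − ρ) = 9.6 × √0.437 = 9.6 × 0.6611 = 6.346

6.35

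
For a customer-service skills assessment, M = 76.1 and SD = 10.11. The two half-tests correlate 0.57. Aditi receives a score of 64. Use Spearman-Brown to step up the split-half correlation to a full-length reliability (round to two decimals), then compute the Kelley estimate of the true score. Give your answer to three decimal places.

Spearman-Brown: ρ = 2r/(1 + r) = 2(0.57)/(1 + 0.57) = 1.140/1.57 = 0.7261 → 0.73
Weight the observed score by reliability and the mean by (1 − reliability): T̂ = 0.73·64 + 0.27·76.1 = 46.72 + 20.547 = 67.2670.

67.267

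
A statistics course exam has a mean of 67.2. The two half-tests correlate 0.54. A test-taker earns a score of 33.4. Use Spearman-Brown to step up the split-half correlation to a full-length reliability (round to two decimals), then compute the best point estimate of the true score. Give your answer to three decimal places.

43.540

Spearman-Brown: ρ = 2r/(1 + r) = 2(0.54)/(1 + 0.54) = 1.080/1.54 = 0.7013 → 0.70
T̂ = 0.70(33.4) + 0.30(67.2) = 23.380 + 20.160 = 43.5400 → 43.540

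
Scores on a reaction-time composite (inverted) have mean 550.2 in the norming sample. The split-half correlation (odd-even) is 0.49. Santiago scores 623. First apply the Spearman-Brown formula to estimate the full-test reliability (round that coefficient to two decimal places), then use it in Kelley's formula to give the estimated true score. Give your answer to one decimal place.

598.2

Spearman-Brown: ρ = 2r/(1 + r) = 2(0.49)/(1 + 0.49) = 0.980/1.49 = 0.6577 → 0.66
Weight the observed score by reliability and the mean by (1 − reliability): T̂ = 0.66·623 + 0.34·550.2 = 411.18 + 187.068 = 598.25.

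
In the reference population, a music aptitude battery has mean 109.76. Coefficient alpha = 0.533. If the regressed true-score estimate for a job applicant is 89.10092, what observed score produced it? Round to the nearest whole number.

T̂ = ρX + (1 − ρ)μ  ⇒  X = (T̂ − (1 − ρ)μ) / ρ
X = (89.10092 − 0.467 × 109.76) / 0.533 = (89.10092 − 51.25792) / 0.533 = 37.84300 / 0.533 = 71.00

71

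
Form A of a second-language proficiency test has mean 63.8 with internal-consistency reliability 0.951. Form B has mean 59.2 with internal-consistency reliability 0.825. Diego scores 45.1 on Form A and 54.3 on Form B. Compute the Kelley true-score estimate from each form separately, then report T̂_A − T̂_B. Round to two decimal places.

T̂_A = 0.951(45.1) + 0.049(63.8) = 46.0163
T̂_B = 0.825(54.3) + 0.175(59.2) = 55.1575
T̂_A − T̂_B = -9.1412

-9.14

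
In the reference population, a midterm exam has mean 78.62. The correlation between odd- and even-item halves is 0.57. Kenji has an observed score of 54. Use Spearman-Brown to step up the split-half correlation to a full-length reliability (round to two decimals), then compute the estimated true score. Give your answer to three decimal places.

60.647

Spearman-Brown: ρ = 2r/(1 + r) = 2(0.57)/(1 + 0.57) = 1.140/1.57 = 0.7261 → 0.73
T̂ = 0.73(54) + 0.27(78.62) = 39.42 + 21.2274 = 60.6474 → 60.647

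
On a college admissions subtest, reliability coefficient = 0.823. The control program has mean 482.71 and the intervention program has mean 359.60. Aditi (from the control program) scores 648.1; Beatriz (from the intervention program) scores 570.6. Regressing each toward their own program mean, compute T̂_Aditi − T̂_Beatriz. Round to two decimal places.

T̂_Aditi = 0.823(648.1) + 0.177(482.71) = 618.8260
T̂_Beatriz = 0.823(570.6) + 0.177(359.60) = 533.2530
Difference = 618.8260 − 533.2530 = 85.5730

85.57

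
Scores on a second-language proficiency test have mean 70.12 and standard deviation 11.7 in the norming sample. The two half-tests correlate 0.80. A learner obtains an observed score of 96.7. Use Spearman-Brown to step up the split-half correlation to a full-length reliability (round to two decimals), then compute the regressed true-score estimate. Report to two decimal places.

93.78

Spearman-Brown: ρ = 2r/(1 + r) = 2(0.80)/(1 + 0.80) = 1.600/1.80 = 0.8889 → 0.89
T̂ = ρX + (1 − ρ)μ
  = 0.89 × 96.7 + 0.11 × 70.12
  = 86.063 + 7.7132
  = 93.776
  ≈ 93.78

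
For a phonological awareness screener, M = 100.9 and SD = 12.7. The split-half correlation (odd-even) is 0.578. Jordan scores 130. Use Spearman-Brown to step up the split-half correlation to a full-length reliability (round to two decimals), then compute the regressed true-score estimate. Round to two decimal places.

Spearman-Brown: ρ = 2r/(1 + r) = 2(0.578)/(1 + 0.578) = 1.1560/1.578 = 0.7326 → 0.73
T̂ = ρX + (1 − ρ)μ
  = 0.73 × 130 + 0.27 × 100.9
  = 94.90 + 27.243
  = 122.143
  ≈ 122.14

122.14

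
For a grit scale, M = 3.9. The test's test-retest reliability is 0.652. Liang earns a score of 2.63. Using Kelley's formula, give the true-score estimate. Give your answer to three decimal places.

3.072

T̂ = 0.652(2.63) + 0.348(3.9) = 1.71476 + 1.3572 = 3.0720 → 3.072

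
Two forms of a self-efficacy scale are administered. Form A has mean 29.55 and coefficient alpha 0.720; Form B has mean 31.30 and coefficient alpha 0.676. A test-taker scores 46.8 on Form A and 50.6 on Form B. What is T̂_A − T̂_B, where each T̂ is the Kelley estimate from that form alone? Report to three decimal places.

T̂_A = 0.720(46.8) + 0.280(29.55) = 41.97000
T̂_B = 0.676(50.6) + 0.324(31.30) = 44.34680
T̂_A − T̂_B = -2.37680

-2.377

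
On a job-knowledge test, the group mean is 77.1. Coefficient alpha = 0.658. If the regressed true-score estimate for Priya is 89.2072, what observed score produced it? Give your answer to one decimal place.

95.5

T̂ = ρX + (1 − ρ)μ  ⇒  X = (T̂ − (1 − ρ)μ) / ρ
X = (89.2072 − 0.342 × 77.1) / 0.658 = (89.2072 − 26.3682) / 0.658 = 62.8390 / 0.658 = 95.500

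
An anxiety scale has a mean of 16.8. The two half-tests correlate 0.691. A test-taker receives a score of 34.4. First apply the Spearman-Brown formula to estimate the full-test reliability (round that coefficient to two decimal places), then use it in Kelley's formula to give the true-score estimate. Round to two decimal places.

31.23

Spearman-Brown: ρ = 2r/(1 + r) = 2(0.691)/(1 + 0.691) = 1.3820/1.691 = 0.8173 → 0.82
Regress the observed score toward the mean by the unreliability: T̂ = 0.82·34.4 + 0.18·16.8 = 28.208 + 3.024 = 31.232.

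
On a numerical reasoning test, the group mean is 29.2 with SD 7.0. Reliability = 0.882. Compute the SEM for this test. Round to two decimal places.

2.40

SEM = SD · √(1 − ρ) = 7.0 × √0.118 = 7.0 × 0.3435 = 2.405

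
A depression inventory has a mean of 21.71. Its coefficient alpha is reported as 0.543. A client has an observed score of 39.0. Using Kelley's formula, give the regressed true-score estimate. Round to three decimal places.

31.098

Kelley's formula gives T̂ = 0.543·39.0 + 0.457·21.71 = 21.1770 + 9.92147 = 31.0985.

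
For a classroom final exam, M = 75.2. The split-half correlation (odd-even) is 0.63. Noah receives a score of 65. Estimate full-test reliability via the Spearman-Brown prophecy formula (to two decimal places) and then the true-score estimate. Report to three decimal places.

67.346

Spearman-Brown: ρ = 2r/(1 + r) = 2(0.63)/(1 + 0.63) = 1.260/1.63 = 0.7730 → 0.77
Regress the observed score toward the mean by the unreliability: T̂ = 0.77·65 + 0.23·75.2 = 50.05 + 17.296 = 67.3460.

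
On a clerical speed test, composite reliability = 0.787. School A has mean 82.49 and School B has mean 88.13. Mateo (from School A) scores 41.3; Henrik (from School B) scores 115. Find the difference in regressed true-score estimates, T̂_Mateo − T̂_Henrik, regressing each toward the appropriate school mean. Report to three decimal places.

T̂_Mateo = 0.787(41.3) + 0.213(82.49) = 50.07347
T̂_Henrik = 0.787(115) + 0.213(88.13) = 109.27669
Difference = 50.07347 − 109.27669 = -59.20322

-59.203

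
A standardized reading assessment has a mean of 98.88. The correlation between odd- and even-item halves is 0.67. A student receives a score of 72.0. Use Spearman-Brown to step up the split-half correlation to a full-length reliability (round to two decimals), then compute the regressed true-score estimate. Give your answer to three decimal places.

Spearman-Brown: ρ = 2r/(1 + r) = 2(0.67)/(1 + 0.67) = 1.340/1.67 = 0.8024 → 0.80
T̂ = 0.80(72.0) + 0.20(98.88) = 57.600 + 19.7760 = 77.3760 → 77.376

77.376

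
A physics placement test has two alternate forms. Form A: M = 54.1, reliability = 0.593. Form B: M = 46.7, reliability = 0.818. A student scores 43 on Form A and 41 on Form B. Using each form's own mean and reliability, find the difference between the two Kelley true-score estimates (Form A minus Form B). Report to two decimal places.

5.48

T̂_A = 0.593(43) + 0.407(54.1) = 47.5177
T̂_B = 0.818(41) + 0.182(46.7) = 42.0374
T̂_A − T̂_B = 5.4803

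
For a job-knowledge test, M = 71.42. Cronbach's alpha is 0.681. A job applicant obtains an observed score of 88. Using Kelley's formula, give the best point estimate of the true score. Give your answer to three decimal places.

Kelley's formula gives T̂ = 0.681·88 + 0.319·71.42 = 59.928 + 22.78298 = 82.7110.

82.711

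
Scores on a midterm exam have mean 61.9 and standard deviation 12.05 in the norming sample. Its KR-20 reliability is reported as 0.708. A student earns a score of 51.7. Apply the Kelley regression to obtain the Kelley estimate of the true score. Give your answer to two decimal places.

T̂ = ρX + (1 − ρ)μ
  = 0.708 × 51.7 + 0.292 × 61.9
  = 36.6036 + 18.0748
  = 54.678
  ≈ 54.68

54.68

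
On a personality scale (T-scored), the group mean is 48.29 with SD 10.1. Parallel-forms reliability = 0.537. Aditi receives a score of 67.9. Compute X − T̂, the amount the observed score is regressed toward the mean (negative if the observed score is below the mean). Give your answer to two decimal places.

Weight the observed score by reliability and the mean by (1 − reliability): T̂ = 0.537·67.9 + 0.463·48.29 = 36.4623 + 22.35827 = 58.8206.
X − T̂ = 67.9 − 58.821 = 9.079 → 9.08

9.08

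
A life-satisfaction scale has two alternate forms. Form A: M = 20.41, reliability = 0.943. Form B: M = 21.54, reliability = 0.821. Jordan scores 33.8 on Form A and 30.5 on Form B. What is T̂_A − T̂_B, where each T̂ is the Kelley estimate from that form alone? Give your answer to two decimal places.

4.14

T̂_A = 0.943(33.8) + 0.057(20.41) = 33.0368
T̂_B = 0.821(30.5) + 0.179(21.54) = 28.8962
T̂_A − T̂_B = 4.1406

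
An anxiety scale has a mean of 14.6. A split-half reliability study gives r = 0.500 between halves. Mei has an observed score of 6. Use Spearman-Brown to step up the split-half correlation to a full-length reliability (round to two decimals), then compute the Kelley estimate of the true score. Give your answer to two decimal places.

Spearman-Brown: ρ = 2r/(1 + r) = 2(0.500)/(1 + 0.500) = 1.0000/1.500 = 0.6667 → 0.67
T̂ = 0.67(6) + 0.33(14.6) = 4.02 + 4.818 = 8.838 → 8.84

8.84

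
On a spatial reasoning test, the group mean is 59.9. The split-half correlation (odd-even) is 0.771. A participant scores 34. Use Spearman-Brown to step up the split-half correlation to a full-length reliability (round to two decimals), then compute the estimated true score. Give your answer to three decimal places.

Spearman-Brown: ρ = 2r/(1 + r) = 2(0.771)/(1 + 0.771) = 1.5420/1.771 = 0.8707 → 0.87
T̂ = 0.87(34) + 0.13(59.9) = 29.58 + 7.787 = 37.3670 → 37.367

37.367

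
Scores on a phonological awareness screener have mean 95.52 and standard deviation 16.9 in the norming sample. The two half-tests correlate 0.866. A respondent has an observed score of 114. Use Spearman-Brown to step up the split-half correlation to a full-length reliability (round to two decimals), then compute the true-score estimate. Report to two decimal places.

112.71

Spearman-Brown: ρ = 2r/(1 + r) = 2(0.866)/(1 + 0.866) = 1.7320/1.866 = 0.9282 → 0.93
T̂ = ρX + (1 − ρ)μ
  = 0.93 × 114 + 0.07 × 95.52
  = 106.02 + 6.6864
  = 112.706
  ≈ 112.71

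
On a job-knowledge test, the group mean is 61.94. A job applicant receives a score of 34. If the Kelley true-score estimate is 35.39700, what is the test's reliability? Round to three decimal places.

T̂ = ρX + (1 − ρ)μ  ⇒  T̂ − μ = ρ(X − μ)
ρ = (T̂ − μ)/(X − μ) = (35.39700 − 61.94) / (34 − 61.94) = -26.54300 / -27.94 = 0.95000

0.950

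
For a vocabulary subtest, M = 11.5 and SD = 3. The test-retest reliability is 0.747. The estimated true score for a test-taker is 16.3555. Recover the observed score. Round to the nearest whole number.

18

T̂ = ρX + (1 − ρ)μ  ⇒  X = (T̂ − (1 − ρ)μ) / ρ
X = (16.3555 − 0.253 × 11.5) / 0.747 = (16.3555 − 2.9095) / 0.747 = 13.4460 / 0.747 = 18.00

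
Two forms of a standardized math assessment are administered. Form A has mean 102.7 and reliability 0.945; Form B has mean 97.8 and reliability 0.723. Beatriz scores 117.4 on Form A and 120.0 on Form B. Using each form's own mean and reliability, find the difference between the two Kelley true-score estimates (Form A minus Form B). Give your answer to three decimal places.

T̂_A = 0.945(117.4) + 0.055(102.7) = 116.59150
T̂_B = 0.723(120.0) + 0.277(97.8) = 113.85060
T̂_A − T̂_B = 2.74090

2.741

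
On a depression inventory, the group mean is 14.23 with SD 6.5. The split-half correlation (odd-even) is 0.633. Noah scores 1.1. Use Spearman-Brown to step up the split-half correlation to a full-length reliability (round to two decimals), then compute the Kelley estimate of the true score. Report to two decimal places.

Spearman-Brown: ρ = 2r/(1 + r) = 2(0.633)/(1 + 0.633) = 1.2660/1.633 = 0.7753 → 0.78
T̂ = 0.78(1.1) + 0.22(14.23) = 0.858 + 3.1306 = 3.989 → 3.99

3.99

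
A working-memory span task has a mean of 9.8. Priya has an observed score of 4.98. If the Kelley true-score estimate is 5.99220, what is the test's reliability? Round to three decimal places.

0.790

T̂ = ρX + (1 − ρ)μ  ⇒  T̂ − μ = ρ(X − μ)
ρ = (T̂ − μ)/(X − μ) = (5.99220 − 9.8) / (4.98 − 9.8) = -3.80780 / -4.82 = 0.79000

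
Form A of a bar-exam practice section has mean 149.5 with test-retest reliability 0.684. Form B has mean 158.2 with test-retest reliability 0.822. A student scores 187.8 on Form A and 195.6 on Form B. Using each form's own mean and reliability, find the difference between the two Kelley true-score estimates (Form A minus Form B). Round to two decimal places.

T̂_A = 0.684(187.8) + 0.316(149.5) = 175.6972
T̂_B = 0.822(195.6) + 0.178(158.2) = 188.9428
T̂_A − T̂_B = -13.2456

-13.25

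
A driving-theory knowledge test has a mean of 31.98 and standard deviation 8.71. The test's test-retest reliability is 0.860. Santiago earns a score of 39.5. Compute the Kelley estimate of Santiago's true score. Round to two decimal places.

T̂ = 0.860(39.5) + 0.140(31.98) = 33.9700 + 4.47720 = 38.447 → 38.45

38.45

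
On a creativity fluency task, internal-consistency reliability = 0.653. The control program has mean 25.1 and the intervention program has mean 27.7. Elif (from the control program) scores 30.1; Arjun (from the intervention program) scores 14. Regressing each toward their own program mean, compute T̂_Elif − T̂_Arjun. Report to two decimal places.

9.61

T̂_Elif = 0.653(30.1) + 0.347(25.1) = 28.3650
T̂_Arjun = 0.653(14) + 0.347(27.7) = 18.7539
Difference = 28.3650 − 18.7539 = 9.6111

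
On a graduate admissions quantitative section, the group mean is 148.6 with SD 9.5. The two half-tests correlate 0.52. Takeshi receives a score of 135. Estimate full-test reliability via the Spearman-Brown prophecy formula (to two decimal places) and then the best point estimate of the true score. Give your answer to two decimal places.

Spearman-Brown: ρ = 2r/(1 + r) = 2(0.52)/(1 + 0.52) = 1.040/1.52 = 0.6842 → 0.68
T̂ = 0.68(135) + 0.32(148.6) = 91.80 + 47.552 = 139.352 → 139.35

139.35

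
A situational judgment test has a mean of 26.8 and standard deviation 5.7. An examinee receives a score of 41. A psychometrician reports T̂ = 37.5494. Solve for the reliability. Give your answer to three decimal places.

T̂ = ρX + (1 − ρ)μ  ⇒  T̂ − μ = ρ(X − μ)
ρ = (T̂ − μ)/(X − μ) = (37.5494 − 26.8) / (41 − 26.8) = 10.7494 / 14.2 = 0.75700

0.757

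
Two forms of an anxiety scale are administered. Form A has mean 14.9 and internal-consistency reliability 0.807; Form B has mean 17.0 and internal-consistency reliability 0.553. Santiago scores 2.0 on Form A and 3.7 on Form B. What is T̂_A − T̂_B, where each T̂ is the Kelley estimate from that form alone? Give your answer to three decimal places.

T̂_A = 0.807(2.0) + 0.193(14.9) = 4.48970
T̂_B = 0.553(3.7) + 0.447(17.0) = 9.64510
T̂_A − T̂_B = -5.15540

-5.155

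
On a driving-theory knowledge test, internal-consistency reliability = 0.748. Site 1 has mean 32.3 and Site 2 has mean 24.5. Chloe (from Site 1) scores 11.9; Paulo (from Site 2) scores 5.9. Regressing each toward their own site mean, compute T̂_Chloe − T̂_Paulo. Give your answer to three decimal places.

6.454

T̂_Chloe = 0.748(11.9) + 0.252(32.3) = 17.04080
T̂_Paulo = 0.748(5.9) + 0.252(24.5) = 10.58720
Difference = 17.04080 − 10.58720 = 6.45360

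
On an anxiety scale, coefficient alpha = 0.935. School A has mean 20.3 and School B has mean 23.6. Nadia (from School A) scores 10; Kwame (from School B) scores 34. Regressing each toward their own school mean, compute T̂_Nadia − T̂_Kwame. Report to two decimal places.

-22.65

T̂_Nadia = 0.935(10) + 0.065(20.3) = 10.6695
T̂_Kwame = 0.935(34) + 0.065(23.6) = 33.3240
Difference = 10.6695 − 33.3240 = -22.6545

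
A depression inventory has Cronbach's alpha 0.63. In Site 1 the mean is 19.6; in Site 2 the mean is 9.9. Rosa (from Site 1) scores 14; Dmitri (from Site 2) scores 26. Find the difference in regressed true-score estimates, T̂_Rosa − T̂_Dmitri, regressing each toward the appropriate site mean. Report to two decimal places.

T̂_Rosa = 0.63(14) + 0.37(19.6) = 16.0720
T̂_Dmitri = 0.63(26) + 0.37(9.9) = 20.0430
Difference = 16.0720 − 20.0430 = -3.9710

-3.97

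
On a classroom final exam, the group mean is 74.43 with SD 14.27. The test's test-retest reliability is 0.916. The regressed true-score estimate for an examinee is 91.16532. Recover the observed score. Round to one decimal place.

T̂ = ρX + (1 − ρ)μ  ⇒  X = (T̂ − (1 − ρ)μ) / ρ
X = (91.16532 − 0.084 × 74.43) / 0.916 = (91.16532 − 6.25212) / 0.916 = 84.91320 / 0.916 = 92.700

92.7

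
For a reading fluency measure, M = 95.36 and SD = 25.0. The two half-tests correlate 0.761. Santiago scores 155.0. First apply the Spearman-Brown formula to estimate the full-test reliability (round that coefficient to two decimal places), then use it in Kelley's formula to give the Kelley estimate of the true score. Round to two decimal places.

Spearman-Brown: ρ = 2r/(1 + r) = 2(0.761)/(1 + 0.761) = 1.5220/1.761 = 0.8643 → 0.86
Kelley's formula gives T̂ = 0.86·155.0 + 0.14·95.36 = 133.300 + 13.3504 = 146.650.

146.65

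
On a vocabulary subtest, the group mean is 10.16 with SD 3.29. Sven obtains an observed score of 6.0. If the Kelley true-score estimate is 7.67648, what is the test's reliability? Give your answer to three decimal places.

T̂ = ρX + (1 − ρ)μ  ⇒  T̂ − μ = ρ(X − μ)
ρ = (T̂ − μ)/(X − μ) = (7.67648 − 10.16) / (6.0 − 10.16) = -2.48352 / -4.16 = 0.59700

0.597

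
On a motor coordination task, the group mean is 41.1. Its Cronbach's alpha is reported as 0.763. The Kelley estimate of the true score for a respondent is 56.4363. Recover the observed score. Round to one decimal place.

61.2

T̂ = ρX + (1 − ρ)μ  ⇒  X = (T̂ − (1 − ρ)μ) / ρ
X = (56.4363 − 0.237 × 41.1) / 0.763 = (56.4363 − 9.7407) / 0.763 = 46.6956 / 0.763 = 61.200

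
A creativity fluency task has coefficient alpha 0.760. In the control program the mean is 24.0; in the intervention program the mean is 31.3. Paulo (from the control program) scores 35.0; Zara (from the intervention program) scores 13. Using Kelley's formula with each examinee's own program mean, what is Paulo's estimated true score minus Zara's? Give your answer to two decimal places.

T̂_Paulo = 0.760(35.0) + 0.240(24.0) = 32.3600
T̂_Zara = 0.760(13) + 0.240(31.3) = 17.3920
Difference = 32.3600 − 17.3920 = 14.9680

14.97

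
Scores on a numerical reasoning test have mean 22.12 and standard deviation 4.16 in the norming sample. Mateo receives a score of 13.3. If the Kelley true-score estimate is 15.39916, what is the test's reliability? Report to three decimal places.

T̂ = ρX + (1 − ρ)μ  ⇒  T̂ − μ = ρ(X − μ)
ρ = (T̂ − μ)/(X − μ) = (15.39916 − 22.12) / (13.3 − 22.12) = -6.72084 / -8.82 = 0.76200

0.762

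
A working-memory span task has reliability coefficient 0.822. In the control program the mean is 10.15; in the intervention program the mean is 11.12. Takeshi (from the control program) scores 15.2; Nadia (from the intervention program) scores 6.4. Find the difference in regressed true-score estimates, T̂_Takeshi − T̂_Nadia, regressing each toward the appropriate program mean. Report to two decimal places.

T̂_Takeshi = 0.822(15.2) + 0.178(10.15) = 14.3011
T̂_Nadia = 0.822(6.4) + 0.178(11.12) = 7.2402
Difference = 14.3011 − 7.2402 = 7.0609

7.06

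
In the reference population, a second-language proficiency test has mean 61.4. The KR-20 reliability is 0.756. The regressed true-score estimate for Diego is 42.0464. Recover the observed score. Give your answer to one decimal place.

T̂ = ρX + (1 − ρ)μ  ⇒  X = (T̂ − (1 − ρ)μ) / ρ
X = (42.0464 − 0.244 × 61.4) / 0.756 = (42.0464 − 14.9816) / 0.756 = 27.0648 / 0.756 = 35.800

35.8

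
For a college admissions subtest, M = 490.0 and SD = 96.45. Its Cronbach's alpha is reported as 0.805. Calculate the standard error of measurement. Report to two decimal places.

42.59

SEM = SD · √(1 − ρ) = 96.45 × √0.195 = 96.45 × 0.4416 = 42.591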